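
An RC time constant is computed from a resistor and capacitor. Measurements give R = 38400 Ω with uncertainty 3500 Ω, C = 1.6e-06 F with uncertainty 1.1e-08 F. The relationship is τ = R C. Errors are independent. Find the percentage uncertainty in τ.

9.14%

Relative error in a monomial: (δτ/τ)² = Σ (nᵢ · δxᵢ/xᵢ)².
  (1·δR/R)² = (1×0.0911)² = 0.00831;  (1·δC/C)² = (1×0.00688)² = 4.73e-05
δτ/τ = √(0.00835) = 0.0914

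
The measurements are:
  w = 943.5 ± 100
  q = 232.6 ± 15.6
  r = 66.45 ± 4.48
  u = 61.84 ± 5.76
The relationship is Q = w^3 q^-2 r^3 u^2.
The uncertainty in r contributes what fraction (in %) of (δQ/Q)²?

(δQ/Q)² = (3·δw/w)² + (-2·δq/q)² + (3·δr/r)² + (2·δu/u)²
  w term: (3×0.106)² = 0.101
  q term: (-2×0.0671)² = 0.0180
  r term: (3×0.0674)² = 0.0409
  u term: (2×0.0931)² = 0.0347
Total = 0.195. Share from r = 0.0409/0.195 = 0.210.

21.0%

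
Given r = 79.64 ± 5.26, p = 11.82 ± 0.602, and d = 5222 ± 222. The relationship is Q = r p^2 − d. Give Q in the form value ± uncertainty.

Let w = r·p^2 = 11130. δw/w = √((1·δr/r)² + (2·δp/p)²) = √(0.00436 + 0.0104) = 0.121, so δw = 1350.
Q = w − d: δQ = √(δw² + δd²) = √(1.82e+06 + 49300) = 1370
Q = 5905.

5905 ± 1370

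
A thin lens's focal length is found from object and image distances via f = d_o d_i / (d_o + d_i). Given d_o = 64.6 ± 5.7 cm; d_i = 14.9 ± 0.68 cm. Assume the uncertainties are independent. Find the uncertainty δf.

0.492 cm

∂f/∂d_o = (d_i/(d_o+d_i))² = 0.0351;  ∂f/∂d_i = (d_o/(d_o+d_i))² = 0.660
δf = √((∂f/∂d_o · δd_o)² + (∂f/∂d_i · δd_i)²) = √(0.0401 + 0.202) = 0.492 cm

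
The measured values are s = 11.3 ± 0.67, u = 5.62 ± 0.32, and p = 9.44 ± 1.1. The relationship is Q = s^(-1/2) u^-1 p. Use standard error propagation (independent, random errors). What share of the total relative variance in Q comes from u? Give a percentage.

18.3%

(δQ/Q)² = (−½·δs/s)² + (-1·δu/u)² + (1·δp/p)²
  s term: (-0.5×0.0593)² = 0.000879
  u term: (-1×0.0569)² = 0.00324
  p term: (1×0.117)² = 0.0136
Total = 0.0177. Share from u = 0.00324/0.0177 = 0.183.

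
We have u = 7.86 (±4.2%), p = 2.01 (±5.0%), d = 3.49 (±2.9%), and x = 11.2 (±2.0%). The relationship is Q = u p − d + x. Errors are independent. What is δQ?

Let w = u·p = 15.8. δw/w = √((1·δu/u)² + (1·δp/p)²) = √(0.00176 + 0.00250) = 0.0653, so δw = 1.03.
Q = w − d + x: δQ = √(δw² + δd² + δx²) = √(1.06 + 0.0102 + 0.0502) = 1.06

1.06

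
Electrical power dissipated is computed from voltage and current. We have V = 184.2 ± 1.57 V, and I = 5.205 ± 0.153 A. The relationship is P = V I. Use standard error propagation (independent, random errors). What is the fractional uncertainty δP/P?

P is a product of powers, so relative uncertainties combine in quadrature:
  (1·δV/V)² = (1×0.00852)² = 7.26e-05;  (1·δI/I)² = (1×0.0294)² = 0.000864
δP/P = √(0.000937) = 0.0306

0.0306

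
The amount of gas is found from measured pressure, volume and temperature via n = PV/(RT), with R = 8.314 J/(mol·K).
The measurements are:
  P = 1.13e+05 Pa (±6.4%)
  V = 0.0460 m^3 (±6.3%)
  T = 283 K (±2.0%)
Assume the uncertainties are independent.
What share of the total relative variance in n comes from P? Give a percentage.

(δn/n)² = (1·δP/P)² + (1·δV/V)² + (-1·δT/T)²
  P term: (1×0.0640)² = 0.00410
  V term: (1×0.0630)² = 0.00397
  T term: (-1×0.0200)² = 0.000400
Total = 0.00847. Share from P = 0.00410/0.00847 = 0.484.

48.4%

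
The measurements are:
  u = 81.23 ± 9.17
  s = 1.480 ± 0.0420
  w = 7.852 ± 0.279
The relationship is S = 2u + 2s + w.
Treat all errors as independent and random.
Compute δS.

Sums and differences: (δS)² = Σ (cᵢ δxᵢ)².
  (2·δu)² = 336;  (2·δs)² = 0.00706;  (δw)² = 0.0778
δS = √(336) = 18.3

18.3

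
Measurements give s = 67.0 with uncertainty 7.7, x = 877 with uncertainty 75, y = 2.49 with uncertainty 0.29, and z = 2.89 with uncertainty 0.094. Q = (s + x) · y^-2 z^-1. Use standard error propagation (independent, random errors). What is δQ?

Let u = s + x = 944. δu = √(δs² + δx²) = √(59.3 + 5620) = 75.4, so δu/u = 0.0799.
Q is then a monomial in u, y, z:
δQ/Q = √((δu/u)² + (-2·δy/y)² + (-1·δz/z)²) = √(0.00638 + 0.0543 + 0.00106) = 0.248
Q = 52.7, so δQ = 0.248 × 52.7 = 13.1.

13.1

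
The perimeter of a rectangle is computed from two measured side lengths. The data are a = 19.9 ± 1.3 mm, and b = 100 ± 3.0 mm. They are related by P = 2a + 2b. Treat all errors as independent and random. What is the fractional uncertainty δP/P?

P is a linear combination, so absolute uncertainties add in quadrature:
  (2·δa)² = 6.76;  (2·δb)² = 36.0
δP = √(42.8) = 6.54 mm
P = 240 mm, so δP/P = 6.54/240 = 0.0273.

0.0273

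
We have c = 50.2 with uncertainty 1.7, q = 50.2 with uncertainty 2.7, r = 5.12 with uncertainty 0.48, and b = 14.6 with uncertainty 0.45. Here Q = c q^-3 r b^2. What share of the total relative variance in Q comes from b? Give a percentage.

9.55%

(δQ/Q)² = (1·δc/c)² + (-3·δq/q)² + (1·δr/r)² + (2·δb/b)²
  c term: (1×0.0339)² = 0.00115
  q term: (-3×0.0538)² = 0.0260
  r term: (1×0.0938)² = 0.00879
  b term: (2×0.0308)² = 0.00380
Total = 0.0398. Share from b = 0.00380/0.0398 = 0.0955.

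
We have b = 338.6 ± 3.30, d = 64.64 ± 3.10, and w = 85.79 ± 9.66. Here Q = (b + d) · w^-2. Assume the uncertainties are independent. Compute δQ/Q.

0.225

Let u = b + d = 403.2. δu = √(δb² + δd²) = √(10.9 + 9.61) = 4.53, so δu/u = 0.0112.
Q is then a monomial in u, w:
δQ/Q = √((δu/u)² + (-2·δw/w)²) = √(0.000126 + 0.0507) = 0.225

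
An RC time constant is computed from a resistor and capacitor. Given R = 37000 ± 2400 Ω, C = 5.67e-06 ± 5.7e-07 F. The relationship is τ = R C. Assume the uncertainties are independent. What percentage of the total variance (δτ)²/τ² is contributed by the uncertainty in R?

(δτ/τ)² = (1·δR/R)² + (1·δC/C)²
  R term: (1×0.0649)² = 0.00421
  C term: (1×0.101)² = 0.0101
Total = 0.0143. Share from R = 0.00421/0.0143 = 0.294.

29.4%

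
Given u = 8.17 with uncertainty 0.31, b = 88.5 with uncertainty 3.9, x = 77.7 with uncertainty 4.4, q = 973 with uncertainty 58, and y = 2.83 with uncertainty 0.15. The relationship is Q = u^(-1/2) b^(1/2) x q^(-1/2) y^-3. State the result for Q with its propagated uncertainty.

0.362 ± 0.0629

For a monomial Q ∝ u^(-1/2), b^(1/2), x, q^(-1/2), y^-3, fractional errors add in quadrature:
  (−½·δu/u)² = (-0.5×0.0379)² = 0.000360;  (½·δb/b)² = (0.5×0.0441)² = 0.000485;  (1·δx/x)² = (1×0.0566)² = 0.00321;  (−½·δq/q)² = (-0.5×0.0596)² = 0.000888;  (-3·δy/y)² = (-3×0.0530)² = 0.0253
δQ/Q = √(0.0302) = 0.174
Q = 0.362, so δQ = 0.174 × 0.362 = 0.0629.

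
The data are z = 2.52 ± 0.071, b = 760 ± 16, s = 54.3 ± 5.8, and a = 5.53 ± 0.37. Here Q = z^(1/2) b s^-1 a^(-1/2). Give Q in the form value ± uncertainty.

Since Q is a product/quotient, work with relative uncertainties:
  (½·δz/z)² = (0.5×0.0282)² = 0.000198;  (1·δb/b)² = (1×0.0211)² = 0.000443;  (-1·δs/s)² = (-1×0.107)² = 0.0114;  (−½·δa/a)² = (-0.5×0.0669)² = 0.00112
δQ/Q = √(0.0132) = 0.115
Q = 9.45, so δQ = 0.115 × 9.45 = 1.08.

9.45 ± 1.08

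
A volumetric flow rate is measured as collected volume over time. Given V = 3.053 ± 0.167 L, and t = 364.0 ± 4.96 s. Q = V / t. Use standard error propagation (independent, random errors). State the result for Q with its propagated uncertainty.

0.008387 ± 0.000473 L/s

Q is a product of powers, so relative uncertainties combine in quadrature:
  (1·δV/V)² = (1×0.0547)² = 0.00299;  (-1·δt/t)² = (-1×0.0136)² = 0.000186
δQ/Q = √(0.00318) = 0.0564
Q = 0.008387 L/s, so δQ = 0.0564 × 0.008387 = 0.000473 L/s.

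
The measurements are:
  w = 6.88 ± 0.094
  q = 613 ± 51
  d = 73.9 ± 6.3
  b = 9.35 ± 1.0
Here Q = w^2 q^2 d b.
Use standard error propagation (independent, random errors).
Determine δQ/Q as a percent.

For a monomial Q ∝ w^2, q^2, d, b, fractional errors add in quadrature:
  (2·δw/w)² = (2×0.0137)² = 0.000747;  (2·δq/q)² = (2×0.0832)² = 0.0277;  (1·δd/d)² = (1×0.0853)² = 0.00727;  (1·δb/b)² = (1×0.107)² = 0.0114
δQ/Q = √(0.0471) = 0.217

21.7%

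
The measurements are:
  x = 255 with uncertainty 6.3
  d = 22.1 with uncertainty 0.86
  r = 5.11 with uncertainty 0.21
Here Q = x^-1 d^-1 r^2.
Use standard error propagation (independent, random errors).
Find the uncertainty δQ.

0.000437

Since Q is a product/quotient, work with relative uncertainties:
  (-1·δx/x)² = (-1×0.0247)² = 0.000610;  (-1·δd/d)² = (-1×0.0389)² = 0.00151;  (2·δr/r)² = (2×0.0411)² = 0.00676
δQ/Q = √(0.00888) = 0.0942
Q = 0.00463, so δQ = 0.0942 × 0.00463 = 0.000437.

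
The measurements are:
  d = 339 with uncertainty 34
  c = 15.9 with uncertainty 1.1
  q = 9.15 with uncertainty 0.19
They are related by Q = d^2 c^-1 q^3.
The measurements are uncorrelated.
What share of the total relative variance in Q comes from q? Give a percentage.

(δQ/Q)² = (2·δd/d)² + (-1·δc/c)² + (3·δq/q)²
  d term: (2×0.100)² = 0.0402
  c term: (-1×0.0692)² = 0.00479
  q term: (3×0.0208)² = 0.00388
Total = 0.0489. Share from q = 0.00388/0.0489 = 0.0794.

7.94%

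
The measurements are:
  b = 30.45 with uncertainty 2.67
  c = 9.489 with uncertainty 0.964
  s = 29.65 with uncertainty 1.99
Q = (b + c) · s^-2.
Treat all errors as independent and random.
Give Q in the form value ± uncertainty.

0.04543 ± 0.00690

Let u = b + c = 39.94. δu = √(δb² + δc²) = √(7.13 + 0.929) = 2.84, so δu/u = 0.0711.
Q is then a monomial in u, s:
δQ/Q = √((δu/u)² + (-2·δs/s)²) = √(0.00505 + 0.0180) = 0.152
Q = 0.04543, so δQ = 0.152 × 0.04543 = 0.00690.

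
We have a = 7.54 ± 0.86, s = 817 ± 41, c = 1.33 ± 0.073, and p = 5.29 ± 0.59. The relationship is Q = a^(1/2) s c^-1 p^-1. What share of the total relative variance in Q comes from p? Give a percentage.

(δQ/Q)² = (½·δa/a)² + (1·δs/s)² + (-1·δc/c)² + (-1·δp/p)²
  a term: (0.5×0.114)² = 0.00325
  s term: (1×0.0502)² = 0.00252
  c term: (-1×0.0549)² = 0.00301
  p term: (-1×0.112)² = 0.0124
Total = 0.0212. Share from p = 0.0124/0.0212 = 0.586.

58.6%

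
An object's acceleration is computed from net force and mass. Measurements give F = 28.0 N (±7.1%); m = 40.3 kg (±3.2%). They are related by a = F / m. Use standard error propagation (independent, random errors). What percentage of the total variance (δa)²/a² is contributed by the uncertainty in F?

83.1%

(δa/a)² = (1·δF/F)² + (-1·δm/m)²
  F term: (1×0.0710)² = 0.00504
  m term: (-1×0.0320)² = 0.00102
Total = 0.00606. Share from F = 0.00504/0.00606 = 0.831.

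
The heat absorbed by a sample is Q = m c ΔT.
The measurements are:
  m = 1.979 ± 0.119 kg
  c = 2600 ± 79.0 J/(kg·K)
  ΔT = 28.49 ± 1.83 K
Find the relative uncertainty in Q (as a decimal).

Relative error in a monomial: (δQ/Q)² = Σ (nᵢ · δxᵢ/xᵢ)².
  (1·δm/m)² = (1×0.0601)² = 0.00362;  (1·δc/c)² = (1×0.0304)² = 0.000923;  (1·δΔT/ΔT)² = (1×0.0642)² = 0.00413
δQ/Q = √(0.00866) = 0.0931

0.0931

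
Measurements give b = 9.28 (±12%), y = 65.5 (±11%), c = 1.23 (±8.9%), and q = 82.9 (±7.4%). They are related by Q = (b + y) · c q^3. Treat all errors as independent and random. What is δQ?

1.35e+07

Let u = b + y = 74.8. δu = √(δb² + δy²) = √(1.24 + 51.9) = 7.29, so δu/u = 0.0975.
Q is then a monomial in u, c, q:
δQ/Q = √((δu/u)² + (1·δc/c)² + (3·δq/q)²) = √(0.00950 + 0.00792 + 0.0493) = 0.258
Q = 5.24e+07, so δQ = 0.258 × 5.24e+07 = 1.35e+07.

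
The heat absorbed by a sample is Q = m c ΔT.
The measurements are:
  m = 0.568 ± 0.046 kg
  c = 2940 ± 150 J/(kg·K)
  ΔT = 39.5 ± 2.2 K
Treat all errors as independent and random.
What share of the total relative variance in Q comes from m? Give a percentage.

53.5%

(δQ/Q)² = (1·δm/m)² + (1·δc/c)² + (1·δΔT/ΔT)²
  m term: (1×0.0810)² = 0.00656
  c term: (1×0.0510)² = 0.00260
  ΔT term: (1×0.0557)² = 0.00310
Total = 0.0123. Share from m = 0.00656/0.0123 = 0.535.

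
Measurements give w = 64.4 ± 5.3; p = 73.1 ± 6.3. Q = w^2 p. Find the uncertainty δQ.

Relative error in a monomial: (δQ/Q)² = Σ (nᵢ · δxᵢ/xᵢ)².
  (2·δw/w)² = (2×0.0823)² = 0.0271;  (1·δp/p)² = (1×0.0862)² = 0.00743
δQ/Q = √(0.0345) = 0.186
Q = 3.03e+05, so δQ = 0.186 × 3.03e+05 = 56300.

56300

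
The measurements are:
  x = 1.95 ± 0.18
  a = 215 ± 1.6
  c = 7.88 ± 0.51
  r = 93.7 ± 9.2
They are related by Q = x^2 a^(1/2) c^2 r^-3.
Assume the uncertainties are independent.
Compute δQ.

Products/powers → add relative errors in quadrature, weighted by exponent:
  (2·δx/x)² = (2×0.0923)² = 0.0341;  (½·δa/a)² = (0.5×0.00744)² = 1.38e-05;  (2·δc/c)² = (2×0.0647)² = 0.0168;  (-3·δr/r)² = (-3×0.0982)² = 0.0868
δQ/Q = √(0.138) = 0.371
Q = 0.00421, so δQ = 0.371 × 0.00421 = 0.00156.

0.00156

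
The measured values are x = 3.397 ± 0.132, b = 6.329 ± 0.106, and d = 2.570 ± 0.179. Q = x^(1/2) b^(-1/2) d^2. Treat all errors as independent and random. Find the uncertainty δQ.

For a monomial Q ∝ x^(1/2), b^(-1/2), d^2, fractional errors add in quadrature:
  (½·δx/x)² = (0.5×0.0389)² = 0.000377;  (−½·δb/b)² = (-0.5×0.0167)² = 7.01e-05;  (2·δd/d)² = (2×0.0696)² = 0.0194
δQ/Q = √(0.0199) = 0.141
Q = 4.839, so δQ = 0.141 × 4.839 = 0.682.

0.682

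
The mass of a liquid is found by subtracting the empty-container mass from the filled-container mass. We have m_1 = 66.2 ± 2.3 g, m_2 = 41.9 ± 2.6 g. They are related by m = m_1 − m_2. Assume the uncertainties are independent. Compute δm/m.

Absolute uncertainties add in quadrature for a linear combination:
  (δm_1)² = 5.29;  (δm_2)² = 6.76
δm = √(12.1) = 3.47 g
m = 24.3 g, so δm/m = 3.47/24.3 = 0.143.

0.143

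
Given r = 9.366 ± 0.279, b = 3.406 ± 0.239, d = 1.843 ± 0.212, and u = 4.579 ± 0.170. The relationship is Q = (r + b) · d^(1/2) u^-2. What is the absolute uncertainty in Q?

Let w = r + b = 12.77. δw = √(δr² + δb²) = √(0.0778 + 0.0571) = 0.367, so δw/w = 0.0288.
Q is then a monomial in w, d, u:
δQ/Q = √((δw/w)² + (½·δd/d)² + (-2·δu/u)²) = √(0.000827 + 0.00331 + 0.00551) = 0.0982
Q = 0.8270, so δQ = 0.0982 × 0.8270 = 0.0812.

0.0812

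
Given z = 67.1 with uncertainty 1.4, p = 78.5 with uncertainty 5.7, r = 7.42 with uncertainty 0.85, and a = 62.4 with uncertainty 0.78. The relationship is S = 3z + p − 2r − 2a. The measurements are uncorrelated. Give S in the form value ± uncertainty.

140 ± 7.45

S is a linear combination, so absolute uncertainties add in quadrature:
  (3·δz)² = 17.6;  (δp)² = 32.5;  (2·δr)² = 2.89;  (2·δa)² = 2.43
δS = √(55.5) = 7.45
S = 140.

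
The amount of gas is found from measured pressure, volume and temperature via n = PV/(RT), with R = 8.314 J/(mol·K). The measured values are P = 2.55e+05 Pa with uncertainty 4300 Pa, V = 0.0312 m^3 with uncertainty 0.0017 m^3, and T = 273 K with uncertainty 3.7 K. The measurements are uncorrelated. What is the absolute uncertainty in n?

0.205 mol

Since n is a product/quotient, work with relative uncertainties:
  (1·δP/P)² = (1×0.0169)² = 0.000284;  (1·δV/V)² = (1×0.0545)² = 0.00297;  (-1·δT/T)² = (-1×0.0136)² = 0.000184
δn/n = √(0.00344) = 0.0586
n = 3.51 mol, so δn = 0.0586 × 3.51 = 0.205 mol.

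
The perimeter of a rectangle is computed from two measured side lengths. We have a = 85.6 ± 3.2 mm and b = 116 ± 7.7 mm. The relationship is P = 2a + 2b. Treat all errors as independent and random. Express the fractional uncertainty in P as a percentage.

4.14%

For a sum/difference, combine absolute errors in quadrature:
  (2·δa)² = 41.0;  (2·δb)² = 237
δP = √(278) = 16.7 mm
P = 403 mm, so δP/P = 16.7/403 = 0.0414.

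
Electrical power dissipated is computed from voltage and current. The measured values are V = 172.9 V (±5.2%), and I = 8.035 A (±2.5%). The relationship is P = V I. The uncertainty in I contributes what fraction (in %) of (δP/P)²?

18.8%

(δP/P)² = (1·δV/V)² + (1·δI/I)²
  V term: (1×0.0520)² = 0.00270
  I term: (1×0.0250)² = 0.000625
Total = 0.00333. Share from I = 0.000625/0.00333 = 0.188.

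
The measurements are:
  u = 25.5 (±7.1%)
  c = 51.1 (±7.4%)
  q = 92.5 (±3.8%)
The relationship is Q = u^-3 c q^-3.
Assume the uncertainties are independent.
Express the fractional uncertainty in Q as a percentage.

Q is a product of powers, so relative uncertainties combine in quadrature:
  (-3·δu/u)² = (-3×0.0710)² = 0.0454;  (1·δc/c)² = (1×0.0740)² = 0.00548;  (-3·δq/q)² = (-3×0.0380)² = 0.0130
δQ/Q = √(0.0638) = 0.253

25.3%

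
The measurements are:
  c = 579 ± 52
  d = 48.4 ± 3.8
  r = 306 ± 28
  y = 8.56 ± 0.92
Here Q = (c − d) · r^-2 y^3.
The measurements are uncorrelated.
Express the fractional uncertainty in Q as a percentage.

38.4%

Let u = c − d = 531. δu = √(δc² + δd²) = √(2700 + 14.4) = 52.1, so δu/u = 0.0983.
Q is then a monomial in u, r, y:
δQ/Q = √((δu/u)² + (-2·δr/r)² + (3·δy/y)²) = √(0.00966 + 0.0335 + 0.104) = 0.384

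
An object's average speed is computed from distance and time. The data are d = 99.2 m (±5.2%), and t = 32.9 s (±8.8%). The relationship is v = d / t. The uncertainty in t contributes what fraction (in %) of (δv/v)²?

(δv/v)² = (1·δd/d)² + (-1·δt/t)²
  d term: (1×0.0520)² = 0.00270
  t term: (-1×0.0880)² = 0.00774
Total = 0.0104. Share from t = 0.00774/0.0104 = 0.741.

74.1%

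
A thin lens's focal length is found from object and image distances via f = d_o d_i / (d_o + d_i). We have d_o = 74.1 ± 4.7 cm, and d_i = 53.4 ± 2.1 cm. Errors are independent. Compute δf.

∂f/∂d_o = (d_i/(d_o+d_i))² = 0.175;  ∂f/∂d_i = (d_o/(d_o+d_i))² = 0.338
δf = √((∂f/∂d_o · δd_o)² + (∂f/∂d_i · δd_i)²) = √(0.680 + 0.503) = 1.09 cm

1.09 cm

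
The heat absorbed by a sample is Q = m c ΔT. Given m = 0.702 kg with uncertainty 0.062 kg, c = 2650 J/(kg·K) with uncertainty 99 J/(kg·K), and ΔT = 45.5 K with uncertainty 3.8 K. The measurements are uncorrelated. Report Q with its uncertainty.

84600 ± 10800 J

Each factor contributes (exponent × relative error)² to (δQ/Q)²:
  (1·δm/m)² = (1×0.0883)² = 0.00780;  (1·δc/c)² = (1×0.0374)² = 0.00140;  (1·δΔT/ΔT)² = (1×0.0835)² = 0.00698
δQ/Q = √(0.0162) = 0.127
Q = 84600 J, so δQ = 0.127 × 84600 = 10800 J.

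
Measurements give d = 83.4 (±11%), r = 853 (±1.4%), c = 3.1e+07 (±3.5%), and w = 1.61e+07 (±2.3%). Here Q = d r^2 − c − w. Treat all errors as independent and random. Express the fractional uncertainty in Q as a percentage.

51.4%

Let p = d·r^2 = 6.07e+07. δp/p = √((1·δd/d)² + (2·δr/r)²) = √(0.0121 + 0.000784) = 0.114, so δp = 6.89e+06.
Q = p − c − w: δQ = √(δp² + δc² + δw²) = √(4.74e+13 + 1.18e+12 + 1.37e+11) = 6.98e+06
Q = 1.36e+07, so δQ/Q = 6.98e+06/1.36e+07 = 0.514.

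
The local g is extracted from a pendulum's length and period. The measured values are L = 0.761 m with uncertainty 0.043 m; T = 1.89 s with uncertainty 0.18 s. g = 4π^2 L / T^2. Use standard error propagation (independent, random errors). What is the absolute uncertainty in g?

Each factor contributes (exponent × relative error)² to (δg/g)²:
  (1·δL/L)² = (1×0.0565)² = 0.00319;  (-2·δT/T)² = (-2×0.0952)² = 0.0363
δg/g = √(0.0395) = 0.199
g = 8.41 m/s^2, so δg = 0.199 × 8.41 = 1.67 m/s^2.

1.67 m/s^2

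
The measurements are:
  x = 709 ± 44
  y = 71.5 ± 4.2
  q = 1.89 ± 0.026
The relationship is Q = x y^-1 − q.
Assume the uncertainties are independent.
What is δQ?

Let p = x·y^-1 = 9.92. δp/p = √((1·δx/x)² + (-1·δy/y)²) = √(0.00385 + 0.00345) = 0.0855, so δp = 0.847.
Q = p − q: δQ = √(δp² + δq²) = √(0.718 + 0.000676) = 0.848

0.848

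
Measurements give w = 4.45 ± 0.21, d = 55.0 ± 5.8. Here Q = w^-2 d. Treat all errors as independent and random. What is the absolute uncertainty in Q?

0.393

Since Q is a product/quotient, work with relative uncertainties:
  (-2·δw/w)² = (-2×0.0472)² = 0.00891;  (1·δd/d)² = (1×0.105)² = 0.0111
δQ/Q = √(0.0200) = 0.142
Q = 2.78, so δQ = 0.142 × 2.78 = 0.393.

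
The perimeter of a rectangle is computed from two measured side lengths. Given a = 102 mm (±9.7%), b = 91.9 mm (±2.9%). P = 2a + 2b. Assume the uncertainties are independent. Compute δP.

20.5 mm

Each term contributes (cᵢ δxᵢ)² to (δP)²:
  (2·δa)² = 392;  (2·δb)² = 28.4
δP = √(420) = 20.5 mm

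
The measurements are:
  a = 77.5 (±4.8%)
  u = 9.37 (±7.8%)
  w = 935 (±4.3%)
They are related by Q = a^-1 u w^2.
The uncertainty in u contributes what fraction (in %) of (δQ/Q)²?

(δQ/Q)² = (-1·δa/a)² + (1·δu/u)² + (2·δw/w)²
  a term: (-1×0.0480)² = 0.00230
  u term: (1×0.0780)² = 0.00608
  w term: (2×0.0430)² = 0.00740
Total = 0.0158. Share from u = 0.00608/0.0158 = 0.385.

38.5%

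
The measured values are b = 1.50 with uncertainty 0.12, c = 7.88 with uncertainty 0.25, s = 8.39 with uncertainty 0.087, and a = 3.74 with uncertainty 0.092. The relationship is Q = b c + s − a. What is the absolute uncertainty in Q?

1.03

Let p = b·c = 11.8. δp/p = √((1·δb/b)² + (1·δc/c)²) = √(0.00640 + 0.00101) = 0.0861, so δp = 1.02.
Q = p + s − a: δQ = √(δp² + δs² + δa²) = √(1.03 + 0.00757 + 0.00846) = 1.03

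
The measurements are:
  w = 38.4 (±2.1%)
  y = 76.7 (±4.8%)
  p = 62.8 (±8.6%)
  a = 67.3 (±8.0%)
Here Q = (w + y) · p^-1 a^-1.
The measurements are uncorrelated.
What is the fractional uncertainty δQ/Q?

0.122

Let u = w + y = 115. δu = √(δw² + δy²) = √(0.650 + 13.6) = 3.77, so δu/u = 0.0327.
Q is then a monomial in u, p, a:
δQ/Q = √((δu/u)² + (-1·δp/p)² + (-1·δa/a)²) = √(0.00107 + 0.00740 + 0.00640) = 0.122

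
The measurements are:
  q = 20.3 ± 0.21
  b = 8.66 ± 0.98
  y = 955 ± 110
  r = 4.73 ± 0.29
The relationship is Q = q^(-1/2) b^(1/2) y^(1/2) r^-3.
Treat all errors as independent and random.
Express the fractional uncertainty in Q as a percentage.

For a monomial Q ∝ q^(-1/2), b^(1/2), y^(1/2), r^-3, fractional errors add in quadrature:
  (−½·δq/q)² = (-0.5×0.0103)² = 2.68e-05;  (½·δb/b)² = (0.5×0.113)² = 0.00320;  (½·δy/y)² = (0.5×0.115)² = 0.00332;  (-3·δr/r)² = (-3×0.0613)² = 0.0338
δQ/Q = √(0.0404) = 0.201

20.1%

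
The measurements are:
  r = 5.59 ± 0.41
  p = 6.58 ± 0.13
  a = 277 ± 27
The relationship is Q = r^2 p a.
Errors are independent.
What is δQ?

10100

Relative error in a monomial: (δQ/Q)² = Σ (nᵢ · δxᵢ/xᵢ)².
  (2·δr/r)² = (2×0.0733)² = 0.0215;  (1·δp/p)² = (1×0.0198)² = 0.000390;  (1·δa/a)² = (1×0.0975)² = 0.00950
δQ/Q = √(0.0314) = 0.177
Q = 57000, so δQ = 0.177 × 57000 = 10100.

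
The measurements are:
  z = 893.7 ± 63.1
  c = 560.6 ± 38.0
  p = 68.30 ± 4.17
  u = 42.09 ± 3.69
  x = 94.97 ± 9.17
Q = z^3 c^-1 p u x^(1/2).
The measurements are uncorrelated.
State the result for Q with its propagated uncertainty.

(3.567 ± 0.897) × 10^10

For a monomial Q ∝ z^3, c^-1, p, u, x^(1/2), fractional errors add in quadrature:
  (3·δz/z)² = (3×0.0706)² = 0.0449;  (-1·δc/c)² = (-1×0.0678)² = 0.00459;  (1·δp/p)² = (1×0.0611)² = 0.00373;  (1·δu/u)² = (1×0.0877)² = 0.00769;  (½·δx/x)² = (0.5×0.0966)² = 0.00233
δQ/Q = √(0.0632) = 0.251
Q = 3.567e+10, so δQ = 0.251 × 3.567e+10 = 8.97e+09.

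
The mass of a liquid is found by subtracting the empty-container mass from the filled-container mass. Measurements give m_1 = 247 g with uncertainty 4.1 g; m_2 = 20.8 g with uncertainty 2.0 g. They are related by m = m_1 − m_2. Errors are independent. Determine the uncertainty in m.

4.56 g

Each term contributes (cᵢ δxᵢ)² to (δm)²:
  (δm_1)² = 16.8;  (δm_2)² = 4.00
δm = √(20.8) = 4.56 g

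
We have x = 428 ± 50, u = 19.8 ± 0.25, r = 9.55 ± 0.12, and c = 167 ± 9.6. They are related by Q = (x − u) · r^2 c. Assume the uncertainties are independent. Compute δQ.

Let w = x − u = 408. δw = √(δx² + δu²) = √(2500 + 0.0625) = 50.0, so δw/w = 0.122.
Q is then a monomial in w, r, c:
δQ/Q = √((δw/w)² + (2·δr/r)² + (1·δc/c)²) = √(0.0150 + 0.000632 + 0.00330) = 0.138
Q = 6.22e+06, so δQ = 0.138 × 6.22e+06 = 8.56e+05.

8.56e+05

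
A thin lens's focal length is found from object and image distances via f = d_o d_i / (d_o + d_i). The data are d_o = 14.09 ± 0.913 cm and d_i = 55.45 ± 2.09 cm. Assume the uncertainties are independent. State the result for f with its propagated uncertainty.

∂f/∂d_o = (d_i/(d_o+d_i))² = 0.636;  ∂f/∂d_i = (d_o/(d_o+d_i))² = 0.0411
δf = √((∂f/∂d_o · δd_o)² + (∂f/∂d_i · δd_i)²) = √(0.337 + 0.00736) = 0.587 cm
f = 11.24 cm.

11.24 ± 0.587 cm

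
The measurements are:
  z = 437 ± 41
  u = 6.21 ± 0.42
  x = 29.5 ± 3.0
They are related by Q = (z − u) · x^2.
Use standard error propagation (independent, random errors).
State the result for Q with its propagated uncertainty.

Let w = z − u = 431. δw = √(δz² + δu²) = √(1680 + 0.176) = 41.0, so δw/w = 0.0952.
Q is then a monomial in w, x:
δQ/Q = √((δw/w)² + (2·δx/x)²) = √(0.00906 + 0.0414) = 0.225
Q = 3.75e+05, so δQ = 0.225 × 3.75e+05 = 84200.

(3.75 ± 0.842) × 10^5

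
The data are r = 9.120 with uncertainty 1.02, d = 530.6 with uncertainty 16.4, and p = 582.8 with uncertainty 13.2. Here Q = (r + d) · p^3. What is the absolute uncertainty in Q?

Let u = r + d = 539.7. δu = √(δr² + δd²) = √(1.04 + 269) = 16.4, so δu/u = 0.0304.
Q is then a monomial in u, p:
δQ/Q = √((δu/u)² + (3·δp/p)²) = √(0.000927 + 0.00462) = 0.0745
Q = 1.068e+11, so δQ = 0.0745 × 1.068e+11 = 7.95e+09.

7.95e+09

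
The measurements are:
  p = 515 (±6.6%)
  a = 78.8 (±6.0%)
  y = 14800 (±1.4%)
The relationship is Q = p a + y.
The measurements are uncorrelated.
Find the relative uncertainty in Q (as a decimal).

Let w = p·a = 40600. δw/w = √((1·δp/p)² + (1·δa/a)²) = √(0.00436 + 0.00360) = 0.0892, so δw = 3620.
Q = w + y: δQ = √(δw² + δy²) = √(1.31e+07 + 42900) = 3630
Q = 55400, so δQ/Q = 3630/55400 = 0.0655.

0.0655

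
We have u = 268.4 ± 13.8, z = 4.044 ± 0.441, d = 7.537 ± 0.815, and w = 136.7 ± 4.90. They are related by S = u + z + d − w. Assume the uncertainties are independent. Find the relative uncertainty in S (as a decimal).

Sums and differences: (δS)² = Σ (cᵢ δxᵢ)².
  (δu)² = 190;  (δz)² = 0.194;  (δd)² = 0.664;  (δw)² = 24.0
δS = √(215) = 14.7
S = 143.3, so δS/S = 14.7/143.3 = 0.102.

0.102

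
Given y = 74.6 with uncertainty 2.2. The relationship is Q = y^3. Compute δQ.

Since Q is a product/quotient, work with relative uncertainties:
  (3·δy/y)² = (3×0.0295)² = 0.00783
δQ/Q = √(0.00783) = 0.0885
Q = 4.15e+05, so δQ = 0.0885 × 4.15e+05 = 36700.

36700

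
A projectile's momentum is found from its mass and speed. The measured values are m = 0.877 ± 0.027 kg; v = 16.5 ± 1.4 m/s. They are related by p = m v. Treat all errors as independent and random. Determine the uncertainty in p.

1.31 kg·m/s

Each factor contributes (exponent × relative error)² to (δp/p)²:
  (1·δm/m)² = (1×0.0308)² = 0.000948;  (1·δv/v)² = (1×0.0848)² = 0.00720
δp/p = √(0.00815) = 0.0903
p = 14.5 kg·m/s, so δp = 0.0903 × 14.5 = 1.31 kg·m/s.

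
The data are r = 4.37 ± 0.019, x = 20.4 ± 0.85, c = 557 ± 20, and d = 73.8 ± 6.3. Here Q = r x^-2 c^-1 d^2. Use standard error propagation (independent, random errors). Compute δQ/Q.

Relative error in a monomial: (δQ/Q)² = Σ (nᵢ · δxᵢ/xᵢ)².
  (1·δr/r)² = (1×0.00435)² = 1.89e-05;  (-2·δx/x)² = (-2×0.0417)² = 0.00694;  (-1·δc/c)² = (-1×0.0359)² = 0.00129;  (2·δd/d)² = (2×0.0854)² = 0.0291
δQ/Q = √(0.0374) = 0.193

0.193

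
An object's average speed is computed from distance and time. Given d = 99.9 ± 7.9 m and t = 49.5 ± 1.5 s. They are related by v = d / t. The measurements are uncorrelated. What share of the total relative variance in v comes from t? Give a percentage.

(δv/v)² = (1·δd/d)² + (-1·δt/t)²
  d term: (1×0.0791)² = 0.00625
  t term: (-1×0.0303)² = 0.000918
Total = 0.00717. Share from t = 0.000918/0.00717 = 0.128.

12.8%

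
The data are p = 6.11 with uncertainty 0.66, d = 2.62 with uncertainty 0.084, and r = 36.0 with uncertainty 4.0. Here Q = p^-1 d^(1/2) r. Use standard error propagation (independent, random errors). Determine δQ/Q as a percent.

Since Q is a product/quotient, work with relative uncertainties:
  (-1·δp/p)² = (-1×0.108)² = 0.0117;  (½·δd/d)² = (0.5×0.0321)² = 0.000257;  (1·δr/r)² = (1×0.111)² = 0.0123
δQ/Q = √(0.0243) = 0.156

15.6%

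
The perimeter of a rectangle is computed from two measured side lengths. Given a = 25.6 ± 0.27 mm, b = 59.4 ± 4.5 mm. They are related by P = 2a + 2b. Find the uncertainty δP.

9.02 mm

Absolute uncertainties add in quadrature for a linear combination:
  (2·δa)² = 0.292;  (2·δb)² = 81.0
δP = √(81.3) = 9.02 mm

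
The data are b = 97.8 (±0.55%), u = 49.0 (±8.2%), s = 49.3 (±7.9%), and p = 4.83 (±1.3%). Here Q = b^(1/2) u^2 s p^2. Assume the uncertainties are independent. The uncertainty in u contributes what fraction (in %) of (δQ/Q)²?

79.5%

(δQ/Q)² = (½·δb/b)² + (2·δu/u)² + (1·δs/s)² + (2·δp/p)²
  b term: (0.5×0.00550)² = 7.56e-06
  u term: (2×0.0820)² = 0.0269
  s term: (1×0.0790)² = 0.00624
  p term: (2×0.0130)² = 0.000676
Total = 0.0338. Share from u = 0.0269/0.0338 = 0.795.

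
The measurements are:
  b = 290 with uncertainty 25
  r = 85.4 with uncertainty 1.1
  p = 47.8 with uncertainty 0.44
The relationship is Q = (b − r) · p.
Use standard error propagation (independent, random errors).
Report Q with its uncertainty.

9780 ± 1200

Let u = b − r = 205. δu = √(δb² + δr²) = √(625 + 1.21) = 25.0, so δu/u = 0.122.
Q is then a monomial in u, p:
δQ/Q = √((δu/u)² + (1·δp/p)²) = √(0.0150 + 8.47e-05) = 0.123
Q = 9780, so δQ = 0.123 × 9780 = 1200.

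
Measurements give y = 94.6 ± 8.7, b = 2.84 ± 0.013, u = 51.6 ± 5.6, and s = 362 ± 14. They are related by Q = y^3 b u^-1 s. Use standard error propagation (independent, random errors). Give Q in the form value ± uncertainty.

(1.69 ± 0.504) × 10^7

Q is a product of powers, so relative uncertainties combine in quadrature:
  (3·δy/y)² = (3×0.0920)² = 0.0761;  (1·δb/b)² = (1×0.00458)² = 2.1e-05;  (-1·δu/u)² = (-1×0.109)² = 0.0118;  (1·δs/s)² = (1×0.0387)² = 0.00150
δQ/Q = √(0.0894) = 0.299
Q = 1.69e+07, so δQ = 0.299 × 1.69e+07 = 5.04e+06.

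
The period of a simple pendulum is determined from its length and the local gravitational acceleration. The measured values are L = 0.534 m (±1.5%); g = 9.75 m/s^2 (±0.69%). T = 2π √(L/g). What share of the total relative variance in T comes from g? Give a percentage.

(δT/T)² = (½·δL/L)² + (−½·δg/g)²
  L term: (0.5×0.0150)² = 5.62e-05
  g term: (-0.5×0.00690)² = 1.19e-05
Total = 6.82e-05. Share from g = 1.19e-05/6.82e-05 = 0.175.

17.5%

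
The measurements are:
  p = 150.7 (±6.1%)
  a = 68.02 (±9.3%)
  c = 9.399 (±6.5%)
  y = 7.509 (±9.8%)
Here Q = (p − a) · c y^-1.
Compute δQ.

Let u = p − a = 82.68. δu = √(δp² + δa²) = √(84.5 + 40.0) = 11.2, so δu/u = 0.135.
Q is then a monomial in u, c, y:
δQ/Q = √((δu/u)² + (1·δc/c)² + (-1·δy/y)²) = √(0.0182 + 0.00423 + 0.00960) = 0.179
Q = 103.5, so δQ = 0.179 × 103.5 = 18.5.

18.5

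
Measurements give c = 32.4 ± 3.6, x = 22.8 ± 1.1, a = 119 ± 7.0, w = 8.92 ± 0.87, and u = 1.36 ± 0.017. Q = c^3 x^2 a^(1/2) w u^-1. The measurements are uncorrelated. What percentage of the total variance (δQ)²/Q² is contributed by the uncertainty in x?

7.11%

(δQ/Q)² = (3·δc/c)² + (2·δx/x)² + (½·δa/a)² + (1·δw/w)² + (-1·δu/u)²
  c term: (3×0.111)² = 0.111
  x term: (2×0.0482)² = 0.00931
  a term: (0.5×0.0588)² = 0.000865
  w term: (1×0.0975)² = 0.00951
  u term: (-1×0.0125)² = 0.000156
Total = 0.131. Share from x = 0.00931/0.131 = 0.0711.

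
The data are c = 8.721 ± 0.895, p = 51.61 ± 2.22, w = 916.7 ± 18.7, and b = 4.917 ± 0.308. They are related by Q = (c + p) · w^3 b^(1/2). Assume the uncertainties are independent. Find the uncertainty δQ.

Let u = c + p = 60.33. δu = √(δc² + δp²) = √(0.801 + 4.93) = 2.39, so δu/u = 0.0397.
Q is then a monomial in u, w, b:
δQ/Q = √((δu/u)² + (3·δw/w)² + (½·δb/b)²) = √(0.00157 + 0.00375 + 0.000981) = 0.0794
Q = 1.031e+11, so δQ = 0.0794 × 1.031e+11 = 8.18e+09.

8.18e+09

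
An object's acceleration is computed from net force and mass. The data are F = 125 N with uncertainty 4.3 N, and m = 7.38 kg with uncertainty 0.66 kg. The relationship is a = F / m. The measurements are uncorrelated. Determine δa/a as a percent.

Relative error in a monomial: (δa/a)² = Σ (nᵢ · δxᵢ/xᵢ)².
  (1·δF/F)² = (1×0.0344)² = 0.00118;  (-1·δm/m)² = (-1×0.0894)² = 0.00800
δa/a = √(0.00918) = 0.0958

9.58%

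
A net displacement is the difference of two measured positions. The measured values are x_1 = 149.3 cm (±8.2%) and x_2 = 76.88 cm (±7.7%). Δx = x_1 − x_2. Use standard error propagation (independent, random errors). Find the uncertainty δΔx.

Δx is a linear combination, so absolute uncertainties add in quadrature:
  (δx_1)² = 150;  (δx_2)² = 35.0
δΔx = √(185) = 13.6 cm

13.6 cm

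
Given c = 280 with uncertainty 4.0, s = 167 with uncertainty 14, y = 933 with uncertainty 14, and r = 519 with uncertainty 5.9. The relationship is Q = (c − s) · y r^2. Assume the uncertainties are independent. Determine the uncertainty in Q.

Let u = c − s = 113. δu = √(δc² + δs²) = √(16.0 + 196) = 14.6, so δu/u = 0.129.
Q is then a monomial in u, y, r:
δQ/Q = √((δu/u)² + (1·δy/y)² + (2·δr/r)²) = √(0.0166 + 0.000225 + 0.000517) = 0.132
Q = 2.84e+10, so δQ = 0.132 × 2.84e+10 = 3.74e+09.

3.74e+09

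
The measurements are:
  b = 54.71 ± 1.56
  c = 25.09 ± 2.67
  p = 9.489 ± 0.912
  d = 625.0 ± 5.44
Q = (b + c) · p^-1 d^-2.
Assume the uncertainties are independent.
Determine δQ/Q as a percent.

Let u = b + c = 79.80. δu = √(δb² + δc²) = √(2.43 + 7.13) = 3.09, so δu/u = 0.0388.
Q is then a monomial in u, p, d:
δQ/Q = √((δu/u)² + (-1·δp/p)² + (-2·δd/d)²) = √(0.00150 + 0.00924 + 0.000303) = 0.105

10.5%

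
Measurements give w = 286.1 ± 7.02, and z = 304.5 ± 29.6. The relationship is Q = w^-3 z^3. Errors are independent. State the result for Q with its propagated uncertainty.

1.206 ± 0.363

Products/powers → add relative errors in quadrature, weighted by exponent:
  (-3·δw/w)² = (-3×0.0245)² = 0.00542;  (3·δz/z)² = (3×0.0972)² = 0.0850
δQ/Q = √(0.0905) = 0.301
Q = 1.206, so δQ = 0.301 × 1.206 = 0.363.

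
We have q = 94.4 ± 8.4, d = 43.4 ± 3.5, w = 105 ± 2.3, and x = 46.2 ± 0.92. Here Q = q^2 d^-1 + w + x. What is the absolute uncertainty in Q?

40.2

Let p = q^2·d^-1 = 205. δp/p = √((2·δq/q)² + (-1·δd/d)²) = √(0.0317 + 0.00650) = 0.195, so δp = 40.1.
Q = p + w + x: δQ = √(δp² + δw² + δx²) = √(1610 + 5.29 + 0.846) = 40.2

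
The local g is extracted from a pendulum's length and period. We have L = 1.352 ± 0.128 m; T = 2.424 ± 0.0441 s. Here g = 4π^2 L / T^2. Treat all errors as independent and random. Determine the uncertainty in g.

0.921 m/s^2

g is a product of powers, so relative uncertainties combine in quadrature:
  (1·δL/L)² = (1×0.0947)² = 0.00896;  (-2·δT/T)² = (-2×0.0182)² = 0.00132
δg/g = √(0.0103) = 0.101
g = 9.084 m/s^2, so δg = 0.101 × 9.084 = 0.921 m/s^2.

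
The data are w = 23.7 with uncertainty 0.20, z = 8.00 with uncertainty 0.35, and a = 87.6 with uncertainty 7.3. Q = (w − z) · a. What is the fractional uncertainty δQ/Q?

0.0872

Let u = w − z = 15.7. δu = √(δw² + δz²) = √(0.0400 + 0.122) = 0.403, so δu/u = 0.0257.
Q is then a monomial in u, a:
δQ/Q = √((δu/u)² + (1·δa/a)²) = √(0.000659 + 0.00694) = 0.0872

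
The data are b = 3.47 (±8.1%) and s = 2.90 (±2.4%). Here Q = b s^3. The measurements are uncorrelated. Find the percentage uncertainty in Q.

Each factor contributes (exponent × relative error)² to (δQ/Q)²:
  (1·δb/b)² = (1×0.0810)² = 0.00656;  (3·δs/s)² = (3×0.0240)² = 0.00518
δQ/Q = √(0.0117) = 0.108

10.8%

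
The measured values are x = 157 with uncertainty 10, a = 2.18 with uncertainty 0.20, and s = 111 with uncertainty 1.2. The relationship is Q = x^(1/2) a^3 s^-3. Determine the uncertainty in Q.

2.65e-05

For a monomial Q ∝ x^(1/2), a^3, s^-3, fractional errors add in quadrature:
  (½·δx/x)² = (0.5×0.0637)² = 0.00101;  (3·δa/a)² = (3×0.0917)² = 0.0758;  (-3·δs/s)² = (-3×0.0108)² = 0.00105
δQ/Q = √(0.0778) = 0.279
Q = 9.49e-05, so δQ = 0.279 × 9.49e-05 = 2.65e-05.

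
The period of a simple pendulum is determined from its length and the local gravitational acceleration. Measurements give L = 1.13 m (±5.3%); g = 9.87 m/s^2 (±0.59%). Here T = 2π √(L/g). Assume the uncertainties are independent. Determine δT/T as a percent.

2.67%

T is a product of powers, so relative uncertainties combine in quadrature:
  (½·δL/L)² = (0.5×0.0530)² = 0.000702;  (−½·δg/g)² = (-0.5×0.00590)² = 8.7e-06
δT/T = √(0.000711) = 0.0267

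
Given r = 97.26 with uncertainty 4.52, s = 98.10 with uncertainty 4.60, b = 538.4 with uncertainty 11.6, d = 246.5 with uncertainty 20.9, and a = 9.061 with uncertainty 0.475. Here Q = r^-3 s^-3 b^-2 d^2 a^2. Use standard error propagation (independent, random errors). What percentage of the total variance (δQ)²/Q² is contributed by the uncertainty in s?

24.5%

(δQ/Q)² = (-3·δr/r)² + (-3·δs/s)² + (-2·δb/b)² + (2·δd/d)² + (2·δa/a)²
  r term: (-3×0.0465)² = 0.0194
  s term: (-3×0.0469)² = 0.0198
  b term: (-2×0.0215)² = 0.00186
  d term: (2×0.0848)² = 0.0288
  a term: (2×0.0524)² = 0.0110
Total = 0.0808. Share from s = 0.0198/0.0808 = 0.245.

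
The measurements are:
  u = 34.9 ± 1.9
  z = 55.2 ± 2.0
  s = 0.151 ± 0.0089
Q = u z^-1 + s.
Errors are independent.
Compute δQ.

Let p = u·z^-1 = 0.632. δp/p = √((1·δu/u)² + (-1·δz/z)²) = √(0.00296 + 0.00131) = 0.0654, so δp = 0.0413.
Q = p + s: δQ = √(δp² + δs²) = √(0.00171 + 7.92e-05) = 0.0423

0.0423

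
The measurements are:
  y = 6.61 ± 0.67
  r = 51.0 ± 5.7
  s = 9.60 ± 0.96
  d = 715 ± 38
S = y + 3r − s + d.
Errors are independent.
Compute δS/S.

For a sum/difference, combine absolute errors in quadrature:
  (δy)² = 0.449;  (3·δr)² = 292;  (δs)² = 0.922;  (δd)² = 1440
δS = √(1740) = 41.7
S = 865, so δS/S = 41.7/865 = 0.0482.

0.0482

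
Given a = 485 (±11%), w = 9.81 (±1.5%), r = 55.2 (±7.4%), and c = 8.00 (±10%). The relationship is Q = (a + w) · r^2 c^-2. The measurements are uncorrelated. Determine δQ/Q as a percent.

Let u = a + w = 495. δu = √(δa² + δw²) = √(2850 + 0.0217) = 53.4, so δu/u = 0.108.
Q is then a monomial in u, r, c:
δQ/Q = √((δu/u)² + (2·δr/r)² + (-2·δc/c)²) = √(0.0116 + 0.0219 + 0.0400) = 0.271

27.1%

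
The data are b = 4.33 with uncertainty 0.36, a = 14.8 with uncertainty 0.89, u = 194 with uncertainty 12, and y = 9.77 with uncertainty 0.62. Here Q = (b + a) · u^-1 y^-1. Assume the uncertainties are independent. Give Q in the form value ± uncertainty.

0.0101 ± 0.00103

Let w = b + a = 19.1. δw = √(δb² + δa²) = √(0.130 + 0.792) = 0.960, so δw/w = 0.0502.
Q is then a monomial in w, u, y:
δQ/Q = √((δw/w)² + (-1·δu/u)² + (-1·δy/y)²) = √(0.00252 + 0.00383 + 0.00403) = 0.102
Q = 0.0101, so δQ = 0.102 × 0.0101 = 0.00103.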